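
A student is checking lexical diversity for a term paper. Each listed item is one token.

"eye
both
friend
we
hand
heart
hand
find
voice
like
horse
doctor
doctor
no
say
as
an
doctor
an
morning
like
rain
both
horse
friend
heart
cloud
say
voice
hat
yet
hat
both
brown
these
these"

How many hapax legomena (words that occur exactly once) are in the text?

10

Frequencies: both:3, doctor:3, friend:2, hand:2, heart:2, voice:2, like:2, horse:2, say:2, an:2, hat:2, these:2, eye:1, we:1, find:1, no:1, as:1, morning:1, rain:1, cloud:1, … (2 more, each freq 1)
Hapax (freq=1): as, brown, cloud, eye, find, morning, no, rain, we, yet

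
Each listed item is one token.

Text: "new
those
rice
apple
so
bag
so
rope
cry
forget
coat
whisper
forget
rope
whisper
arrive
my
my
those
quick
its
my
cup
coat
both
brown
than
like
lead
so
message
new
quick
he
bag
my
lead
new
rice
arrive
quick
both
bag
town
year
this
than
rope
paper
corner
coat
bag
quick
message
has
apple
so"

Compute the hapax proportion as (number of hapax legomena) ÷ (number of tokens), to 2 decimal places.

0.21

Frequencies: so:4, bag:4, my:4, quick:4, new:3, rope:3, coat:3, those:2, rice:2, apple:2, forget:2, whisper:2, arrive:2, both:2, than:2, lead:2, message:2, cry:1, its:1, cup:1, … (9 more, each freq 1)
Hapax count = 12; token count = 57.
Ratio = 12 / 57 = 0.21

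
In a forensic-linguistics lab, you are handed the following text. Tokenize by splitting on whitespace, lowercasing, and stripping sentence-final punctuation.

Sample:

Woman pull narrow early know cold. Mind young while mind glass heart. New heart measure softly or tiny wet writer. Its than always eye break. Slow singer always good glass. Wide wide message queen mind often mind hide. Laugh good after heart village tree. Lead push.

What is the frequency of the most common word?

4

Frequencies: mind:4, heart:3, glass:2, always:2, good:2, wide:2, woman:1, pull:1, narrow:1, early:1, know:1, cold:1, young:1, while:1, new:1, measure:1, softly:1, or:1, tiny:1, wet:1, … (17 more, each freq 1)
Most common: 'mind' with frequency 4.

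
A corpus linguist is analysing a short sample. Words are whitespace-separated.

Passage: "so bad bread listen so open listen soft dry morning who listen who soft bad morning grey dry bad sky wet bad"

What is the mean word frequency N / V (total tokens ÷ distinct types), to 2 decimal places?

1.83

N = 22 tokens, V = 12 types.
Mean frequency = N / V = 22 / 12 = 1.83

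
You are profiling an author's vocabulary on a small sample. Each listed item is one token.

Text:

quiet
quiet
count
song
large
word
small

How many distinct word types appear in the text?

6

Distinct types: {count, large, quiet, small, song, word}
V = 6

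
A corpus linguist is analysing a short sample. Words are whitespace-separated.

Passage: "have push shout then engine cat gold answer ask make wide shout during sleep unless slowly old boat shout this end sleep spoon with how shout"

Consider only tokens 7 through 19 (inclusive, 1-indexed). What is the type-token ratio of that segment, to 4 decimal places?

0.9231

Segment tokens 7–19: gold, answer, ask, make, wide, shout, during, sleep, unless, slowly, old, boat, shout
Segment N = 13, segment V = 12.
TTR = 12 / 13 = 0.9231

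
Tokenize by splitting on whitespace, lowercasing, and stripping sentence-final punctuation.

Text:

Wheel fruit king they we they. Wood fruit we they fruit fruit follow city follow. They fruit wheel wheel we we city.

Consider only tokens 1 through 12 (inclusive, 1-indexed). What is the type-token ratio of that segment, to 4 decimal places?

0.5000

Segment tokens 1–12: wheel, fruit, king, they, we, they, wood, fruit, we, they, fruit, fruit
Segment N = 12, segment V = 6.
TTR = 6 / 12 = 0.5000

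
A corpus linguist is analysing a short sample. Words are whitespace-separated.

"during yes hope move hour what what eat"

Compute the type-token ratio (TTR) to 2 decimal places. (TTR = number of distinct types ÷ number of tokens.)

0.88

N = 8 tokens, V = 7 types.
TTR = V / N = 7 / 8 = 0.88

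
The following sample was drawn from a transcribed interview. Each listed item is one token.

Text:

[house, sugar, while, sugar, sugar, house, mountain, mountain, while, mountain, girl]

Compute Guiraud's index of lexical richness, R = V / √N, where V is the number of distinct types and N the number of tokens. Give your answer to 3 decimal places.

N = 11, V = 5.
√N = 3.316625
R = 5 / 3.316625 = 1.508

1.508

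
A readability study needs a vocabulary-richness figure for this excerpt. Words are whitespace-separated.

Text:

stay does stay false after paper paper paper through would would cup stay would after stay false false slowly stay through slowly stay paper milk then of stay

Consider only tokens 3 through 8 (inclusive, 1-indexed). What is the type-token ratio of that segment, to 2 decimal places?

0.67

Segment tokens 3–8: stay, false, after, paper, paper, paper
Segment N = 6, segment V = 4.
TTR = 4 / 6 = 0.67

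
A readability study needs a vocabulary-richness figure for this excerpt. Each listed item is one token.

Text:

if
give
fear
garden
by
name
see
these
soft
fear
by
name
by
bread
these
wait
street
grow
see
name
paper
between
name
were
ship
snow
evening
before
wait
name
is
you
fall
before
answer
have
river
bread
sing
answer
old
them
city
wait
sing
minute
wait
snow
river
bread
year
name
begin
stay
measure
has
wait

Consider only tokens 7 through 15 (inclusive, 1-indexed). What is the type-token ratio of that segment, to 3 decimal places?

Segment tokens 7–15: see, these, soft, fear, by, name, by, bread, these
Segment N = 9, segment V = 7.
TTR = 7 / 9 = 0.778

0.778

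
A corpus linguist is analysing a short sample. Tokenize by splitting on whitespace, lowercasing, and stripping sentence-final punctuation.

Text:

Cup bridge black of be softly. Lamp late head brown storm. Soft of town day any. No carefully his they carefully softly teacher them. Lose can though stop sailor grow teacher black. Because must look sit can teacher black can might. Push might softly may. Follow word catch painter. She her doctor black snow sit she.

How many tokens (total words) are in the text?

Tokens: cup, bridge, black, of, be, softly, lamp, late, head, brown, storm, soft, of, town, day, any, no, carefully, his, they, carefully, softly, teacher, them, lose, can, though, stop, sailor, grow, teacher, black, because, must, look, sit, can, teacher, black, can, might, push, might, softly, may, follow, word, catch, painter, she, her, doctor, black, snow, sit, she
N = 56

56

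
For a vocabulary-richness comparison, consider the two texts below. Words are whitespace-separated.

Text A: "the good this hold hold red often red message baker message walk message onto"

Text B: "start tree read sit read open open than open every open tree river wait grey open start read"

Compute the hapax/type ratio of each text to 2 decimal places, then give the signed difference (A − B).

0.10

A: hapax=7, V=10, ratio=0.70
B: hapax=6, V=10, ratio=0.60
Difference = 0.70 − 0.60 = 0.10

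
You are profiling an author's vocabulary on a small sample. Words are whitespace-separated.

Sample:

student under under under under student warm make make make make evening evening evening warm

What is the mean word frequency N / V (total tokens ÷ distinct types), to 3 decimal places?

N = 15 tokens, V = 5 types.
Mean frequency = N / V = 15 / 5 = 3.000

3.000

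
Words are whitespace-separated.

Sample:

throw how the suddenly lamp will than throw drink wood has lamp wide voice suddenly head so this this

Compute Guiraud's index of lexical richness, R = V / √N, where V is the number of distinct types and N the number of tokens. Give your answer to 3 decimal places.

N = 19, V = 15.
√N = 4.358899
R = 15 / 4.358899 = 3.441

3.441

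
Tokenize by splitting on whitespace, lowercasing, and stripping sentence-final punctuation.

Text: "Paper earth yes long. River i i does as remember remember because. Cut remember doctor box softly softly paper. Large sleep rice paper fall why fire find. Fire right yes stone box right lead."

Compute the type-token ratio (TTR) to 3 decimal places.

N = 34 tokens, V = 24 types.
TTR = V / N = 24 / 34 = 0.706

0.706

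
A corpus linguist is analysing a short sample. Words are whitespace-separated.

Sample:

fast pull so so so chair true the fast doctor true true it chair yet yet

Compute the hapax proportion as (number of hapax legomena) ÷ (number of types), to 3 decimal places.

Frequencies: so:3, true:3, fast:2, chair:2, yet:2, pull:1, the:1, doctor:1, it:1
Hapax count = 4; type count = 9.
Ratio = 4 / 9 = 0.444

0.444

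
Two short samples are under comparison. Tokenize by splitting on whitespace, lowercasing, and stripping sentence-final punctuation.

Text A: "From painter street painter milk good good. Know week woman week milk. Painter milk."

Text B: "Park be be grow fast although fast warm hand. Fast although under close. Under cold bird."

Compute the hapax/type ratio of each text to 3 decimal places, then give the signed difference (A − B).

-0.136

A: hapax=4, V=8, ratio=0.500
B: hapax=7, V=11, ratio=0.636
Difference = 0.500 − 0.636 = -0.136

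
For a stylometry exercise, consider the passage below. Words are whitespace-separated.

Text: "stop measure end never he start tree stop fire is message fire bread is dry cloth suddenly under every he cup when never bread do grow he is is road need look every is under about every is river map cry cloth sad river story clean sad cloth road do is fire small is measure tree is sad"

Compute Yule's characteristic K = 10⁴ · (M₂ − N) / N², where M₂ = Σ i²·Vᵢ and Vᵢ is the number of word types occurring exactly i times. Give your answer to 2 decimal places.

Frequencies: is:9, he:3, fire:3, cloth:3, every:3, sad:3, stop:2, measure:2, never:2, tree:2, bread:2, under:2, do:2, road:2, river:2, end:1, start:1, message:1, dry:1, suddenly:1, … (11 more, each freq 1)
N = 58. Frequency spectrum: V_1=16, V_2=9, V_3=5, V_9=1
M₂ = 1²·16 + 2²·9 + 3²·5 + 9²·1 = 178
K = 10000 × (178 − 58) / 58² = 356.72

356.72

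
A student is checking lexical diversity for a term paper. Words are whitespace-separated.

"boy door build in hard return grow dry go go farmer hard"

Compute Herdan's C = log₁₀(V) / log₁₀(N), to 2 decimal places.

N = 12, V = 10.
log₁₀(V) = 1.000000, log₁₀(N) = 1.079181
C = 1.000000 / 1.079181 = 0.93

0.93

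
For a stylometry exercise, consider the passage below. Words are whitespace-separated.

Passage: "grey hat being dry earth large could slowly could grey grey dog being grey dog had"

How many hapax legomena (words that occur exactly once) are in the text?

6

Frequencies: grey:4, being:2, could:2, dog:2, hat:1, dry:1, earth:1, large:1, slowly:1, had:1
Hapax (freq=1): dry, earth, had, hat, large, slowly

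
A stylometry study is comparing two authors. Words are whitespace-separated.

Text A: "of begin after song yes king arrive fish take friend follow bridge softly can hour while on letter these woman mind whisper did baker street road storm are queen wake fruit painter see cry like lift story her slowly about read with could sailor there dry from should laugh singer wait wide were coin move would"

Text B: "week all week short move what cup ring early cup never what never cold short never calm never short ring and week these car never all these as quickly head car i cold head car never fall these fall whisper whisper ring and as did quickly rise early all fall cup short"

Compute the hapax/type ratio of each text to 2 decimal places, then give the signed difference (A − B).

0.77

A: hapax=56, V=56, ratio=1.00
B: hapax=5, V=22, ratio=0.23
Difference = 1.00 − 0.23 = 0.77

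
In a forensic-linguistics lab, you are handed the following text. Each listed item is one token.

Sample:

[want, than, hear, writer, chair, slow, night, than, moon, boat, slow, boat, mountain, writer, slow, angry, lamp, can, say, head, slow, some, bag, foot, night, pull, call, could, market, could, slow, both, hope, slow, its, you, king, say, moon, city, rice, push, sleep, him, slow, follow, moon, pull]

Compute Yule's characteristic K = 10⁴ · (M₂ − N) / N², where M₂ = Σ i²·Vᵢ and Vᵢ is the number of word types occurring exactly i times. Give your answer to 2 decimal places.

Frequencies: slow:7, moon:3, than:2, writer:2, night:2, boat:2, say:2, pull:2, could:2, want:1, hear:1, chair:1, mountain:1, angry:1, lamp:1, can:1, head:1, some:1, bag:1, foot:1, … (13 more, each freq 1)
N = 48. Frequency spectrum: V_1=24, V_2=7, V_3=1, V_7=1
M₂ = 1²·24 + 2²·7 + 3²·1 + 7²·1 = 110
K = 10000 × (110 − 48) / 48² = 269.10

269.10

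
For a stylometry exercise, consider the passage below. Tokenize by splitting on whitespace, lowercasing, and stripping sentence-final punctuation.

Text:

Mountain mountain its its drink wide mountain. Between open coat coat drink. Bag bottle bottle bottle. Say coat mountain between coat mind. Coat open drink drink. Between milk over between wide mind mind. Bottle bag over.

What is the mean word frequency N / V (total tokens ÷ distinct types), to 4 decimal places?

2.7692

N = 36 tokens, V = 13 types.
Mean frequency = N / V = 36 / 13 = 2.7692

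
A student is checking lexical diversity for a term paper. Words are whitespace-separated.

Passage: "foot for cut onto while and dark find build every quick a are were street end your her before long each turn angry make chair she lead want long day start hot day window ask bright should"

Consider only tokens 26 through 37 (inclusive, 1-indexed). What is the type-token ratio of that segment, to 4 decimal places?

Segment tokens 26–37: she, lead, want, long, day, start, hot, day, window, ask, bright, should
Segment N = 12, segment V = 11.
TTR = 11 / 12 = 0.9167

0.9167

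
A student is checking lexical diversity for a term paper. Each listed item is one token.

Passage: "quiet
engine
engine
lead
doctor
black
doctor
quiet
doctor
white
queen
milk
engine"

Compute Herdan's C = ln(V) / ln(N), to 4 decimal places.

0.8107

N = 13, V = 8.
ln(V) = 2.079442, ln(N) = 2.564949
C = 2.079442 / 2.564949 = 0.8107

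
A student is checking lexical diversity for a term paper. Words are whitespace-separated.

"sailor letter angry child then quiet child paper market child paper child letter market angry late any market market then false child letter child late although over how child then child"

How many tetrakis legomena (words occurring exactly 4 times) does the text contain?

1

Frequencies: child:8, market:4, letter:3, then:3, angry:2, paper:2, late:2, sailor:1, quiet:1, any:1, false:1, although:1, over:1, how:1
Words with frequency 4: market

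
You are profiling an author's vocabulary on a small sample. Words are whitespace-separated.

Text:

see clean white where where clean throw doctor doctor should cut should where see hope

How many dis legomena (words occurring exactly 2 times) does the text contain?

Frequencies: where:3, see:2, clean:2, doctor:2, should:2, white:1, throw:1, cut:1, hope:1
Words with frequency 2: clean, doctor, see, should

4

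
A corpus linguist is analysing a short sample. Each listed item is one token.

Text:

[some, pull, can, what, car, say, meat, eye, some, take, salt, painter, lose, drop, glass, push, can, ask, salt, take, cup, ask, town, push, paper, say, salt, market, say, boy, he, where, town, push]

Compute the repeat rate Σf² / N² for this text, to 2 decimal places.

0.05

Frequencies: say:3, salt:3, push:3, some:2, can:2, take:2, ask:2, town:2, pull:1, what:1, car:1, meat:1, eye:1, painter:1, lose:1, drop:1, glass:1, cup:1, paper:1, market:1, … (3 more, each freq 1)
Σf² = 62; N² = 1156
Repeat rate = 62 / 1156 = 0.05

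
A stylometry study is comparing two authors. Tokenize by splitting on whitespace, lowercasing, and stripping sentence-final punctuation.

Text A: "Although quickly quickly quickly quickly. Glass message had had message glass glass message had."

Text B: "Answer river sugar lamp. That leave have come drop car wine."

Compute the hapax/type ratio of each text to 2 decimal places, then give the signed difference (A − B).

A: hapax=1, V=5, ratio=0.20
B: hapax=11, V=11, ratio=1.00
Difference = 0.20 − 1.00 = -0.80

-0.80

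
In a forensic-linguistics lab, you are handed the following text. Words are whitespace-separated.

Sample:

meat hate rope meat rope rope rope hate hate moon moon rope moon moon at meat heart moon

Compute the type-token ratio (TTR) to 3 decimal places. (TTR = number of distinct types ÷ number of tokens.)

0.333

N = 18 tokens, V = 6 types.
TTR = V / N = 6 / 18 = 0.333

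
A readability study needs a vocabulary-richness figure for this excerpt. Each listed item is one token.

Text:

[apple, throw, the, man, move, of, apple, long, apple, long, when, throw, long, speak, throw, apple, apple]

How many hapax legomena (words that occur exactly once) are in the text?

6

Frequencies: apple:5, throw:3, long:3, the:1, man:1, move:1, of:1, when:1, speak:1
Hapax (freq=1): man, move, of, speak, the, when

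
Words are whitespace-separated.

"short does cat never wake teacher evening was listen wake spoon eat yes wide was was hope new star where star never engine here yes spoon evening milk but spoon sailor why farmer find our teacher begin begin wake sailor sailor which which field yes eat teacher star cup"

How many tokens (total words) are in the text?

49

Tokens: short, does, cat, never, wake, teacher, evening, was, listen, wake, spoon, eat, yes, wide, was, was, hope, new, star, where, star, never, engine, here, yes, spoon, evening, milk, but, spoon, sailor, why, farmer, find, our, teacher, begin, begin, wake, sailor, sailor, which, which, field, yes, eat, teacher, star, cup
N = 49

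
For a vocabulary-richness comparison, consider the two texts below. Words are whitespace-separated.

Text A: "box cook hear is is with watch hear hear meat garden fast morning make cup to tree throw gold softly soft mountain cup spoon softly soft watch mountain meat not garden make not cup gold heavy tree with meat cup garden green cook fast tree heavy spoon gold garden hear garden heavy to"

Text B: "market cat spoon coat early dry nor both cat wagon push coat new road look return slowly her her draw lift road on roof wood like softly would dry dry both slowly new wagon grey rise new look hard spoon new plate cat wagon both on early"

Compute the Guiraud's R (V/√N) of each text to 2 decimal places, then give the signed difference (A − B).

A: V=23, N=53, R=3.16
B: V=28, N=47, R=4.08
Difference = 3.16 − 4.08 = -0.92

-0.92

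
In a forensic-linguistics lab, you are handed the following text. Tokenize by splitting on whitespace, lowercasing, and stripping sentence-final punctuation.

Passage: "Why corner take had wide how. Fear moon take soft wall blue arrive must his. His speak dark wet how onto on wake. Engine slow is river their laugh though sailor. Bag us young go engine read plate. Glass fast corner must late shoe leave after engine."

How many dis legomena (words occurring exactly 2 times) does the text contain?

Frequencies: engine:3, corner:2, take:2, how:2, must:2, his:2, why:1, had:1, wide:1, fear:1, moon:1, soft:1, wall:1, blue:1, arrive:1, speak:1, dark:1, wet:1, onto:1, on:1, … (20 more, each freq 1)
Words with frequency 2: corner, his, how, must, take

5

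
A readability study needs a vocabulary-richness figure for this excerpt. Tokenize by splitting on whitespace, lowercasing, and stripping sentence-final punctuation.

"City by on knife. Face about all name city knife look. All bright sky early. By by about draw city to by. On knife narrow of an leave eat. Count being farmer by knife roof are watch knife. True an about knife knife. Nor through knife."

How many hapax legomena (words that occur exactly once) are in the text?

Frequencies: knife:8, by:5, city:3, about:3, on:2, all:2, an:2, face:1, name:1, look:1, bright:1, sky:1, early:1, draw:1, to:1, narrow:1, of:1, leave:1, eat:1, count:1, … (8 more, each freq 1)
Hapax (freq=1): are, being, bright, count, draw, early, eat, face, farmer, leave, look, name, narrow, nor, of, roof, sky, through, to, true, watch

21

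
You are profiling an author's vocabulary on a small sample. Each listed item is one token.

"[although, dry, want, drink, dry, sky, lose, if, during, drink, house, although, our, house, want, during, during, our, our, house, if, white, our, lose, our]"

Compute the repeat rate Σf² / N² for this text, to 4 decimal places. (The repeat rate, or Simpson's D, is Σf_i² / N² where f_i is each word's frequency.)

Frequencies: our:5, during:3, house:3, although:2, dry:2, want:2, drink:2, lose:2, if:2, sky:1, white:1
Σf² = 69; N² = 625
Repeat rate = 69 / 625 = 0.1104

0.1104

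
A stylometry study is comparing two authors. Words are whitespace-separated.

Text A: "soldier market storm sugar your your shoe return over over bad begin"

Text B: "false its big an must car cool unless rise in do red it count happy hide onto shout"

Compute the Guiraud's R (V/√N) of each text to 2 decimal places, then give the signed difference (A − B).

A: V=10, N=12, R=2.89
B: V=18, N=18, R=4.24
Difference = 2.89 − 4.24 = -1.35

-1.35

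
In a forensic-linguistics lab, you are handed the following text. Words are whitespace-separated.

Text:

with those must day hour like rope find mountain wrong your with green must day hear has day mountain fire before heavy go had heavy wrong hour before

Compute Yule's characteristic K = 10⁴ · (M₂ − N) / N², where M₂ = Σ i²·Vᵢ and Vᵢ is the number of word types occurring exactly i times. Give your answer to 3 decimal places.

Frequencies: day:3, with:2, must:2, hour:2, mountain:2, wrong:2, before:2, heavy:2, those:1, like:1, rope:1, find:1, your:1, green:1, hear:1, has:1, fire:1, go:1, had:1
N = 28. Frequency spectrum: V_1=11, V_2=7, V_3=1
M₂ = 1²·11 + 2²·7 + 3²·1 = 48
K = 10000 × (48 − 28) / 28² = 255.102

255.102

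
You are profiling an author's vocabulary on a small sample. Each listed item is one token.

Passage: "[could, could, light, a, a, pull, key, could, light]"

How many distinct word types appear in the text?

5

Distinct types: {a, could, key, light, pull}
V = 5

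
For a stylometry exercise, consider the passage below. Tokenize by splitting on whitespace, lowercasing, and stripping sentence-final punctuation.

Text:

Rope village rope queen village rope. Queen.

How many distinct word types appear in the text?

3

Distinct types: {queen, rope, village}
V = 3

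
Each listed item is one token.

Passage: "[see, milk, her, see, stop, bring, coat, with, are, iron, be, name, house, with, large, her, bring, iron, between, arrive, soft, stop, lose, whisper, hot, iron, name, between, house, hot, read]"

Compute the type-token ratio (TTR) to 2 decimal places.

N = 31 tokens, V = 20 types.
TTR = V / N = 20 / 31 = 0.65

0.65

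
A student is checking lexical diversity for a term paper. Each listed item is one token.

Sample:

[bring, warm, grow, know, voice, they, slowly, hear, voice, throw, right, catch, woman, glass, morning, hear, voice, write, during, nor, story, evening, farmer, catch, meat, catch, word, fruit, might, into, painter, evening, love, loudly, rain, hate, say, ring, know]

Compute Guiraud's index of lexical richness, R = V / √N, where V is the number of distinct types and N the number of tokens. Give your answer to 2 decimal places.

N = 39, V = 32.
√N = 6.244998
R = 32 / 6.244998 = 5.12

5.12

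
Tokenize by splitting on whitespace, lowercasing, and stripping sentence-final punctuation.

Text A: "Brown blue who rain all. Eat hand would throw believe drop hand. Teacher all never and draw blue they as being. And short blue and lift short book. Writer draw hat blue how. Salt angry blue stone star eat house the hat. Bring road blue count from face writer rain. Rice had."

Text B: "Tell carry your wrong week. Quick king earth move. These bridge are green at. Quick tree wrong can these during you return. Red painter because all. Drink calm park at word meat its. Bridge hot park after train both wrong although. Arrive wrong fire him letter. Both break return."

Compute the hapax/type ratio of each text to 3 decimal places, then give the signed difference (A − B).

-0.065

A: hapax=27, V=37, ratio=0.730
B: hapax=31, V=39, ratio=0.795
Difference = 0.730 − 0.795 = -0.065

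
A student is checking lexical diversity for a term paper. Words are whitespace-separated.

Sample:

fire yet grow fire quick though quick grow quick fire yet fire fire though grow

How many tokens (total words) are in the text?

15

Tokens: fire, yet, grow, fire, quick, though, quick, grow, quick, fire, yet, fire, fire, though, grow
N = 15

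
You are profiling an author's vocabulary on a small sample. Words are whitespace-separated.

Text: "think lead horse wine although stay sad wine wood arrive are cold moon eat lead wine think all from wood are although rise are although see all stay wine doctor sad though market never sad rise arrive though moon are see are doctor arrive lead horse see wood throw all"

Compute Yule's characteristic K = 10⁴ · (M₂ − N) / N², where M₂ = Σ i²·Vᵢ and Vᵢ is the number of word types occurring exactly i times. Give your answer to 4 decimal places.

352.0000

Frequencies: are:5, wine:4, lead:3, although:3, sad:3, wood:3, arrive:3, all:3, see:3, think:2, horse:2, stay:2, moon:2, rise:2, doctor:2, though:2, cold:1, eat:1, from:1, market:1, … (2 more, each freq 1)
N = 50. Frequency spectrum: V_1=6, V_2=7, V_3=7, V_4=1, V_5=1
M₂ = 1²·6 + 2²·7 + 3²·7 + 4²·1 + 5²·1 = 138
K = 10000 × (138 − 50) / 50² = 352.0000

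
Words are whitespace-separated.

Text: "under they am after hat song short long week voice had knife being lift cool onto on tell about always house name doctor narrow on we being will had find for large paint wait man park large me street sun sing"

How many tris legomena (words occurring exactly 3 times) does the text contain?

Frequencies: had:2, being:2, on:2, large:2, under:1, they:1, am:1, after:1, hat:1, song:1, short:1, long:1, week:1, voice:1, knife:1, lift:1, cool:1, onto:1, tell:1, about:1, … (17 more, each freq 1)
Words with frequency 3: (none)

0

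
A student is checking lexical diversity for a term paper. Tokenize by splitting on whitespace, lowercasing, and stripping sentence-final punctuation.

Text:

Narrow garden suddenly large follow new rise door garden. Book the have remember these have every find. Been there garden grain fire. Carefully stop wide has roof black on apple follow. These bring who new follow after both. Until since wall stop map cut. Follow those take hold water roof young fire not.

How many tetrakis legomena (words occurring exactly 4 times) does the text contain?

Frequencies: follow:4, garden:3, new:2, have:2, these:2, fire:2, stop:2, roof:2, narrow:1, suddenly:1, large:1, rise:1, door:1, book:1, the:1, remember:1, every:1, find:1, been:1, there:1, … (22 more, each freq 1)
Words with frequency 4: follow

1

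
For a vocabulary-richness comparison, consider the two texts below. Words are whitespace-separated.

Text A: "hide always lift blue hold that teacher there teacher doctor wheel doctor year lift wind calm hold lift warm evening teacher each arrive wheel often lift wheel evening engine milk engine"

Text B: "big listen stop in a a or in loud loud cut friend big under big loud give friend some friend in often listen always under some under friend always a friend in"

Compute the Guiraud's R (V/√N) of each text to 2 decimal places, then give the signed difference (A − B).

1.12

A: V=20, N=31, R=3.59
B: V=14, N=32, R=2.47
Difference = 3.59 − 2.47 = 1.12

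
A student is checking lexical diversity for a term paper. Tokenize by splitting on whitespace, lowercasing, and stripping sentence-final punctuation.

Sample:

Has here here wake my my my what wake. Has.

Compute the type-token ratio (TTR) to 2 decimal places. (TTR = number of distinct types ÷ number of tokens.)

N = 10 tokens, V = 5 types.
TTR = V / N = 5 / 10 = 0.50

0.50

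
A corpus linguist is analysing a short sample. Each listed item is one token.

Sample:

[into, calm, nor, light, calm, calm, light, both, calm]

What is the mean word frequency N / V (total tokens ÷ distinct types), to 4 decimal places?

N = 9 tokens, V = 5 types.
Mean frequency = N / V = 9 / 5 = 1.8000

1.8000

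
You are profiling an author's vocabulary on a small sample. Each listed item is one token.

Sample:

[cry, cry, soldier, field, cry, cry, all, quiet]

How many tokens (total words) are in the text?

Tokens: cry, cry, soldier, field, cry, cry, all, quiet
N = 8

8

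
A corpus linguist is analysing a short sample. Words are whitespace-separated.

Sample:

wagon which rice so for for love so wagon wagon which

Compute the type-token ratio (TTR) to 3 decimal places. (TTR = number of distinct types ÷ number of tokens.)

0.545

N = 11 tokens, V = 6 types.
TTR = V / N = 6 / 11 = 0.545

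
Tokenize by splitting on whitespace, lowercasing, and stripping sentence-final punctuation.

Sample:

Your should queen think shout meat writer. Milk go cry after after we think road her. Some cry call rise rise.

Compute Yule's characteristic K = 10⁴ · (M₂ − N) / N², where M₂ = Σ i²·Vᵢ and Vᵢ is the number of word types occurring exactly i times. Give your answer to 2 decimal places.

181.41

Frequencies: think:2, cry:2, after:2, rise:2, your:1, should:1, queen:1, shout:1, meat:1, writer:1, milk:1, go:1, we:1, road:1, her:1, some:1, call:1
N = 21. Frequency spectrum: V_1=13, V_2=4
M₂ = 1²·13 + 2²·4 = 29
K = 10000 × (29 − 21) / 21² = 181.41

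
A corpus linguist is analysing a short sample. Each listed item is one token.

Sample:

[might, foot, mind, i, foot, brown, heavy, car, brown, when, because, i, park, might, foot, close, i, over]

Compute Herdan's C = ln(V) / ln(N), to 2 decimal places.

0.86

N = 18, V = 12.
ln(V) = 2.484907, ln(N) = 2.890372
C = 2.484907 / 2.890372 = 0.86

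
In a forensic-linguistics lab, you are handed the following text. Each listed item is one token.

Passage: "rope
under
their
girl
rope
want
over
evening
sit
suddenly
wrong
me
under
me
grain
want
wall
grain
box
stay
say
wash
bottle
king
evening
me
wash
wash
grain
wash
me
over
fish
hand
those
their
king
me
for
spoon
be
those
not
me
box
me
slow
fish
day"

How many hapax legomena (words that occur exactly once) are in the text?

Frequencies: me:7, wash:4, grain:3, rope:2, under:2, their:2, want:2, over:2, evening:2, box:2, king:2, fish:2, those:2, girl:1, sit:1, suddenly:1, wrong:1, wall:1, stay:1, say:1, … (8 more, each freq 1)
Hapax (freq=1): be, bottle, day, for, girl, hand, not, say, sit, slow, spoon, stay, suddenly, wall, wrong

15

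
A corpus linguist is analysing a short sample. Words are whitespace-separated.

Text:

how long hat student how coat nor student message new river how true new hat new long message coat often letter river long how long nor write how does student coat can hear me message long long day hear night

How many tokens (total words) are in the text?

40

Tokens: how, long, hat, student, how, coat, nor, student, message, new, river, how, true, new, hat, new, long, message, coat, often, letter, river, long, how, long, nor, write, how, does, student, coat, can, hear, me, message, long, long, day, hear, night
N = 40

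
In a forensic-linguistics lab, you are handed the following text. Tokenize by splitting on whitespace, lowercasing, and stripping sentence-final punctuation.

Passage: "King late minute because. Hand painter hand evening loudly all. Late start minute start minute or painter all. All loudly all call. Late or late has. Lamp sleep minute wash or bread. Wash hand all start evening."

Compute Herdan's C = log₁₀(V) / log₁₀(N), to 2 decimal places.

0.78

N = 37, V = 17.
log₁₀(V) = 1.230449, log₁₀(N) = 1.568202
C = 1.230449 / 1.568202 = 0.78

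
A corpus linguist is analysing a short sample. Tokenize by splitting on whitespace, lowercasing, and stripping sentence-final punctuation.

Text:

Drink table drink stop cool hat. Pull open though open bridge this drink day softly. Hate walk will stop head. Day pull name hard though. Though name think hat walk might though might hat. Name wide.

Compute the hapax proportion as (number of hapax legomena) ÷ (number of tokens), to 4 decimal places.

Frequencies: though:4, drink:3, hat:3, name:3, stop:2, pull:2, open:2, day:2, walk:2, might:2, table:1, cool:1, bridge:1, this:1, softly:1, hate:1, will:1, head:1, hard:1, think:1, … (1 more, each freq 1)
Hapax count = 11; token count = 36.
Ratio = 11 / 36 = 0.3056

0.3056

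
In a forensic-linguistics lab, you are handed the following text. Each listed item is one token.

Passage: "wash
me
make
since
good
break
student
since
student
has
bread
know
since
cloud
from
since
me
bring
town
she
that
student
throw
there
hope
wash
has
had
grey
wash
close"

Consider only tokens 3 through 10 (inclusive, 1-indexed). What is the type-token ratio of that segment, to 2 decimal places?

0.75

Segment tokens 3–10: make, since, good, break, student, since, student, has
Segment N = 8, segment V = 6.
TTR = 6 / 8 = 0.75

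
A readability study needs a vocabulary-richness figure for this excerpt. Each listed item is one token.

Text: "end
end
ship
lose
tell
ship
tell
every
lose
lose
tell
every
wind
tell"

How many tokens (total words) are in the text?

14

Tokens: end, end, ship, lose, tell, ship, tell, every, lose, lose, tell, every, wind, tell
N = 14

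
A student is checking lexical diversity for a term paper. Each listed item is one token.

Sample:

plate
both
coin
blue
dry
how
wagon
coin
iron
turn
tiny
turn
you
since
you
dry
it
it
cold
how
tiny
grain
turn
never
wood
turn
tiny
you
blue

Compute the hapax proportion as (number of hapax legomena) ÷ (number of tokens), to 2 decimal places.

Frequencies: turn:4, tiny:3, you:3, coin:2, blue:2, dry:2, how:2, it:2, plate:1, both:1, wagon:1, iron:1, since:1, cold:1, grain:1, never:1, wood:1
Hapax count = 9; token count = 29.
Ratio = 9 / 29 = 0.31

0.31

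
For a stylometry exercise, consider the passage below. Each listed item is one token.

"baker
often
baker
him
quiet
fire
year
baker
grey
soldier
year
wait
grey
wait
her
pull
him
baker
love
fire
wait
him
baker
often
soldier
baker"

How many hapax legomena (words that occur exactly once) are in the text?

Frequencies: baker:6, him:3, wait:3, often:2, fire:2, year:2, grey:2, soldier:2, quiet:1, her:1, pull:1, love:1
Hapax (freq=1): her, love, pull, quiet

4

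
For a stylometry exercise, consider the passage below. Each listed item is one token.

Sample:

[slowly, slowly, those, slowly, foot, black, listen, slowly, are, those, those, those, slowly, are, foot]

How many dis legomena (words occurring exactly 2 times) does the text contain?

2

Frequencies: slowly:5, those:4, foot:2, are:2, black:1, listen:1
Words with frequency 2: are, foot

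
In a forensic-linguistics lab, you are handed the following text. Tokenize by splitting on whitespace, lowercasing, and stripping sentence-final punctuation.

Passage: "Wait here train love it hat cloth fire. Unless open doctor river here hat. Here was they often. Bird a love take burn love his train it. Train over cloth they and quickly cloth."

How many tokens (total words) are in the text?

Tokens: wait, here, train, love, it, hat, cloth, fire, unless, open, doctor, river, here, hat, here, was, they, often, bird, a, love, take, burn, love, his, train, it, train, over, cloth, they, and, quickly, cloth
N = 34

34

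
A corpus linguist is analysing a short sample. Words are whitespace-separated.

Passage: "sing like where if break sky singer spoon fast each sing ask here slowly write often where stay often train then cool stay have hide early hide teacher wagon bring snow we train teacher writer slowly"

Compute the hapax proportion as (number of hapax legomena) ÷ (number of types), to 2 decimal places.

Frequencies: sing:2, where:2, slowly:2, often:2, stay:2, train:2, hide:2, teacher:2, like:1, if:1, break:1, sky:1, singer:1, spoon:1, fast:1, each:1, ask:1, here:1, write:1, then:1, … (8 more, each freq 1)
Hapax count = 20; type count = 28.
Ratio = 20 / 28 = 0.71

0.71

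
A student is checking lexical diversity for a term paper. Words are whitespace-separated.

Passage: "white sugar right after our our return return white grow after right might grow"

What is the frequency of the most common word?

Frequencies: white:2, right:2, after:2, our:2, return:2, grow:2, sugar:1, might:1
Most common: 'white' with frequency 2.

2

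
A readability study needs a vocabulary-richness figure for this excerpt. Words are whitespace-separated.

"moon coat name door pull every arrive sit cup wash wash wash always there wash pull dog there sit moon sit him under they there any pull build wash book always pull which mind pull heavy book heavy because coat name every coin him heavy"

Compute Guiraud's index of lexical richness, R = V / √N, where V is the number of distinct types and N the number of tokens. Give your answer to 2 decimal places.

N = 45, V = 24.
√N = 6.708204
R = 24 / 6.708204 = 3.58

3.58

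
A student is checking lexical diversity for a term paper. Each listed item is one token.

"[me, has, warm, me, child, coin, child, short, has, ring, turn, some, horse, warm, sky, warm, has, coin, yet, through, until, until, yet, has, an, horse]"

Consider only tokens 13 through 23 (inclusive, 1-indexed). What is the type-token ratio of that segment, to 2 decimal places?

Segment tokens 13–23: horse, warm, sky, warm, has, coin, yet, through, until, until, yet
Segment N = 11, segment V = 8.
TTR = 8 / 11 = 0.73

0.73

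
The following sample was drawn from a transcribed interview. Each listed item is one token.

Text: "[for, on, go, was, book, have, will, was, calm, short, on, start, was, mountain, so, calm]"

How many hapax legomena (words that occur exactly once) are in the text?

9

Frequencies: was:3, on:2, calm:2, for:1, go:1, book:1, have:1, will:1, short:1, start:1, mountain:1, so:1
Hapax (freq=1): book, for, go, have, mountain, short, so, start, will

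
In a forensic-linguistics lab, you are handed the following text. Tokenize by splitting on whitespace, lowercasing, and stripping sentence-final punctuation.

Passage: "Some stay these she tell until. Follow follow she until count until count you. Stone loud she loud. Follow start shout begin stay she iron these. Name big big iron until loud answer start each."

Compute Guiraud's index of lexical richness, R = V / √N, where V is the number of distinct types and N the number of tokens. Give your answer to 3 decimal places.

3.212

N = 35, V = 19.
√N = 5.916080
R = 19 / 5.916080 = 3.212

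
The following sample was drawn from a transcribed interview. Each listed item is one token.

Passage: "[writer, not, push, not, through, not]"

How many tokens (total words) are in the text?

6

Tokens: writer, not, push, not, through, not
N = 6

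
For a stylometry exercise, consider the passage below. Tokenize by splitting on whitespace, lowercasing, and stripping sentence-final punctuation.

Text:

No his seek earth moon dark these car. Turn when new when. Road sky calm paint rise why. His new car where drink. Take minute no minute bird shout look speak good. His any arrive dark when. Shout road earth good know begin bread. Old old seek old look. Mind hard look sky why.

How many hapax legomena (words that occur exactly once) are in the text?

18

Frequencies: his:3, when:3, look:3, old:3, no:2, seek:2, earth:2, dark:2, car:2, new:2, road:2, sky:2, why:2, minute:2, shout:2, good:2, moon:1, these:1, turn:1, calm:1, … (14 more, each freq 1)
Hapax (freq=1): any, arrive, begin, bird, bread, calm, drink, hard, know, mind, moon, paint, rise, speak, take, these, turn, where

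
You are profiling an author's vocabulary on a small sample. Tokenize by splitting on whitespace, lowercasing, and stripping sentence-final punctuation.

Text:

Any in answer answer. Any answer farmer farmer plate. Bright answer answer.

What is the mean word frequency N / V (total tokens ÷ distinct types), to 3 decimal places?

2.000

N = 12 tokens, V = 6 types.
Mean frequency = N / V = 12 / 6 = 2.000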